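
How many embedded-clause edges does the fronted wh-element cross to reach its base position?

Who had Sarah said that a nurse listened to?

"who" is extracted from the PP object of "listened".
Boundaries crossed, outermost first: [that] — 1 in total.

1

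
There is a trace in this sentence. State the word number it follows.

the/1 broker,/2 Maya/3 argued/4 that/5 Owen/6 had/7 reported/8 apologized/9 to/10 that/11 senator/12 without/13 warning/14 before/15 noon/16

8

The displaced element is "the broker" (word 2).
It is linked across 2 clause boundaries (that → Ø).
It functions as the subject of "apologized", so the gap sits immediately after word 8 ("reported").
Base order: Maya argued that Owen had reported that the broker apologized to that senator without warning before noon.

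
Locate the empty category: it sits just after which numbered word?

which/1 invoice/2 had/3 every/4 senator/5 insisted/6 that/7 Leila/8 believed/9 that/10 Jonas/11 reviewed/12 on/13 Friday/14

12

The displaced element is "which invoice" (word 2).
It is linked across 2 clause boundaries (that → that).
It functions as the direct object of "reviewed", so the gap sits immediately after word 12 ("reviewed").
Base order: Every senator had insisted that Leila believed that Jonas reviewed which invoice on Friday.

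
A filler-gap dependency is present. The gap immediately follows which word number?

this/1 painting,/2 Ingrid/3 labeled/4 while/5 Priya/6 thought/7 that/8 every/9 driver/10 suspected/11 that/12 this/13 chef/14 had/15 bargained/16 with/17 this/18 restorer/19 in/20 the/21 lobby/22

4

The displaced element is "this painting" (word 2).
It functions as the direct object of "labeled", so the gap sits immediately after word 4 ("labeled").
Base order: Ingrid labeled this painting while Priya thought that every driver suspected that this chef had bargained with this restorer in the lobby.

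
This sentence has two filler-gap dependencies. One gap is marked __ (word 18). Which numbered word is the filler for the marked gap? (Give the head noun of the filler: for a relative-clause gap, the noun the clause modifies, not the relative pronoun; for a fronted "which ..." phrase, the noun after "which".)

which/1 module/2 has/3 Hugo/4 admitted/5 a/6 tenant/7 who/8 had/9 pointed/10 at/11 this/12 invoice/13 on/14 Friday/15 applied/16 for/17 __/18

2

The marked gap is the object of the preposition "for" of "applied".
Its filler is the fronted wh-phrase "which module", at word 2.
(The other dependency links word 7 to a gap after word 8.)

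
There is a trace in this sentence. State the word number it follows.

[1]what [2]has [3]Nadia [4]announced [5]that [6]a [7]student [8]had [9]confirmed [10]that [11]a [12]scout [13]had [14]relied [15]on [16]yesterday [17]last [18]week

15

The displaced element is "what" (word 1).
It is linked across 2 clause boundaries (that → that).
It functions as the object of the preposition "on" of "relied", so the gap sits immediately after word 15 ("on").
Base order: Nadia has announced that a student had confirmed that a scout had relied on what yesterday last week.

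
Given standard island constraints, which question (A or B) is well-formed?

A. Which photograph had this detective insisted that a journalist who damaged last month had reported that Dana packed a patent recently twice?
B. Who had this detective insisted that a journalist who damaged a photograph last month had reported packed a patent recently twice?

B

In A, the wh-phrase is extracted from inside a complex-NP island (relative clause) (introduced by "who"), which blocks movement.
In B, the extraction path crosses only that-complement boundaries, which are transparent.
So B is grammatical.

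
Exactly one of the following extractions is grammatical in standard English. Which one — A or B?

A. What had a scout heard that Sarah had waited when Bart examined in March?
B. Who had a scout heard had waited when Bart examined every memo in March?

In A, the wh-phrase is extracted from inside an adjunct island (introduced by "when"), which blocks movement.
In B, the extraction path crosses only that-complement boundaries, which are transparent.
So B is grammatical.

B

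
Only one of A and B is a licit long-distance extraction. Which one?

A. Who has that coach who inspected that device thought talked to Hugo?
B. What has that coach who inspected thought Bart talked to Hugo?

In B, the wh-phrase is extracted from inside a complex-NP island (relative clause) (introduced by "who"), which blocks movement.
In A, the extraction path crosses only that-complement boundaries, which are transparent.
So A is grammatical.

A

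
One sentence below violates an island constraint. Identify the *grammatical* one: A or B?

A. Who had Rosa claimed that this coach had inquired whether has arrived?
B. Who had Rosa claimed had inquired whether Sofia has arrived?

In A, the wh-phrase is extracted from inside a wh-island (introduced by "whether"), which blocks movement.
In B, the extraction path crosses only that-complement boundaries, which are transparent.
So B is grammatical.

B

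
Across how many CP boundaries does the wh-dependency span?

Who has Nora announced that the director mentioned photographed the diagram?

2

"who" is extracted from the subject of "photographed".
Boundaries crossed, outermost first: [that], [Ø] — 2 in total.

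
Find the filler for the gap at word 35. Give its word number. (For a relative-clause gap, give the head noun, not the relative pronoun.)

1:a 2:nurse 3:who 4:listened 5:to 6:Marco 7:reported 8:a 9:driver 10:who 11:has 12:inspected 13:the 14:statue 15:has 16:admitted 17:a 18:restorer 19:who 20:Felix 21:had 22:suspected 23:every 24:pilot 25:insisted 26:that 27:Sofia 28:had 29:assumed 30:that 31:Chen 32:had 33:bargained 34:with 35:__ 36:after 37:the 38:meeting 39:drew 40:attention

The gap at 35 is the prepositional object of "bargained", inside a relative clause.
The relative pronoun is "who" (word 19); it is bound by the head noun immediately before it.
Its filler is the head noun "restorer", at word 18.

18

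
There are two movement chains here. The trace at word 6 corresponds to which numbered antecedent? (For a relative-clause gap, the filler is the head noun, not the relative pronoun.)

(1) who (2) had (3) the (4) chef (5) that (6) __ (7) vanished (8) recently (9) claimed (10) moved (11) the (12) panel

The marked gap is inside the relative clause, the subject of "vanished".
Its filler is the head noun "chef" (via "that"), at word 4.
(The other dependency links word 1 to a gap after word 9.)

4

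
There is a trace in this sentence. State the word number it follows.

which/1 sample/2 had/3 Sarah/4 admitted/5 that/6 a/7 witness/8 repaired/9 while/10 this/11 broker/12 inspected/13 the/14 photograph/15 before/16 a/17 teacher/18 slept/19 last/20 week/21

9

The displaced element is "which sample" (word 2).
It is linked across 1 clause boundary (that).
It functions as the direct object of "repaired", so the gap sits immediately after word 9 ("repaired").
Base order: Sarah had admitted that a witness repaired which sample while this broker inspected the photograph before a teacher slept last week.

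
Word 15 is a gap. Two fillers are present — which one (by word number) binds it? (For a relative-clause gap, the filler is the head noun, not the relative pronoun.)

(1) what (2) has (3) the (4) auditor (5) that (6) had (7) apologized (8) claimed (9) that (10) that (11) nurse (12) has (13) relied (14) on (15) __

1

The marked gap is the object of the preposition "on" of "relied".
Its filler is the fronted wh-phrase "what", at word 1.
(The other dependency links word 4 to a gap after word 5.)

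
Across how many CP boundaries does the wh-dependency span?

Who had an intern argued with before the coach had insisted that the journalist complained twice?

0

"who" originates inside the matrix clause — no clause boundary is crossed.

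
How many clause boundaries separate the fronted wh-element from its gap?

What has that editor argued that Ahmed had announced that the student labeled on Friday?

2

"what" is extracted from the object of "labeled".
Boundaries crossed, outermost first: [that], [that] — 2 in total.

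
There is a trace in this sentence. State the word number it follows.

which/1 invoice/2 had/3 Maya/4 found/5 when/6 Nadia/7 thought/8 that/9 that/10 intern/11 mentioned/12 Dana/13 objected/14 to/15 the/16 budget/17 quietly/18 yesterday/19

The displaced element is "which invoice" (word 2).
It functions as the direct object of "found", so the gap sits immediately after word 5 ("found").
Base order: Maya had found which invoice when Nadia thought that that intern mentioned Dana objected to the budget quietly yesterday.

5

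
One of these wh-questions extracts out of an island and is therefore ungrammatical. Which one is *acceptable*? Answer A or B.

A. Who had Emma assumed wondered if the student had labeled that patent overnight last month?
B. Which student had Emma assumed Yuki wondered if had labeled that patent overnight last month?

In B, the wh-phrase is extracted from inside a wh-island (introduced by "if"), which blocks movement.
In A, the extraction path crosses only that-complement boundaries, which are transparent.
So A is grammatical.

A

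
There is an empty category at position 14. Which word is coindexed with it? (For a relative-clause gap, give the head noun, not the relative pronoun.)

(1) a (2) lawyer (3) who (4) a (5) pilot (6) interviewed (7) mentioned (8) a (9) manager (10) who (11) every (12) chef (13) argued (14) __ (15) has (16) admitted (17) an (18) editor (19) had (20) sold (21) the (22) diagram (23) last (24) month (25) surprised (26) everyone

9

The gap at 14 is the subject of "admitted", inside a relative clause.
The relative pronoun is "who" (word 10); it is bound by the head noun immediately before it.
Its filler is the head noun "manager", at word 9.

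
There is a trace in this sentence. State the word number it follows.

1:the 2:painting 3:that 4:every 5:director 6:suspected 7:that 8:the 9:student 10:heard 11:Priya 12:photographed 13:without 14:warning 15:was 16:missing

12

The displaced element is "the painting" (word 2).
It is linked across 2 clause boundaries (that → Ø).
It functions as the direct object of "photographed", so the gap sits immediately after word 12 ("photographed").
Base order: Every director suspected that the student heard Priya photographed the painting without warning.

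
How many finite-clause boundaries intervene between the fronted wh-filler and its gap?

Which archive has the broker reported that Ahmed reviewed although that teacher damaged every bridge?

1

"which archive" is extracted from the object of "reviewed".
Boundaries crossed, outermost first: [that] — 1 in total.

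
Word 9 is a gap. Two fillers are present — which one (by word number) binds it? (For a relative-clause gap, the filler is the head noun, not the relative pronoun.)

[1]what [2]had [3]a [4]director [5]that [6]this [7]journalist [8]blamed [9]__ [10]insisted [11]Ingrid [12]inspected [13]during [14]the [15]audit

4

The marked gap is inside the relative clause, the direct object of "blamed".
Its filler is the head noun "director" (via "that"), at word 4.
(The other dependency links word 1 to a gap after word 12.)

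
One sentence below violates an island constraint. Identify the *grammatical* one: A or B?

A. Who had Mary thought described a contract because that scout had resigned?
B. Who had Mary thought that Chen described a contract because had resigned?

In B, the wh-phrase is extracted from inside an adjunct island (introduced by "because"), which blocks movement.
In A, the extraction path crosses only that-complement boundaries, which are transparent.
So A is grammatical.

A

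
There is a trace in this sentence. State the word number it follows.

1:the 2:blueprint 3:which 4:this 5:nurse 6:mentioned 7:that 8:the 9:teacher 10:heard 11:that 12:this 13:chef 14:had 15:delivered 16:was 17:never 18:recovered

15

The displaced element is "the blueprint" (word 2).
It is linked across 2 clause boundaries (that → that).
It functions as the direct object of "delivered", so the gap sits immediately after word 15 ("delivered").
Base order: This nurse mentioned that the teacher heard that this chef had delivered the blueprint.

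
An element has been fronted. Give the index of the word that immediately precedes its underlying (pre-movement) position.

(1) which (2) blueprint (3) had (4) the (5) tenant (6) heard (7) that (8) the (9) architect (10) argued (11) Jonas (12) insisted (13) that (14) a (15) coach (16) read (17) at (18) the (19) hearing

The displaced element is "which blueprint" (word 2).
It is linked across 3 clause boundaries (that → Ø → that).
It functions as the direct object of "read", so the gap sits immediately after word 16 ("read").
Base order: The tenant had heard that the architect argued Jonas insisted that a coach read which blueprint at the hearing.

16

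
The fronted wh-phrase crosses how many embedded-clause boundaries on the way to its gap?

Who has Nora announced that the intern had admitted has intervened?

2

"who" is extracted from the subject of "intervened".
Boundaries crossed, outermost first: [that], [Ø] — 2 in total.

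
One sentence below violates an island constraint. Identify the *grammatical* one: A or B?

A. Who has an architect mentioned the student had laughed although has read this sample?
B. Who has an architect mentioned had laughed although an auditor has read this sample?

In A, the wh-phrase is extracted from inside an adjunct island (introduced by "although"), which blocks movement.
In B, the extraction path crosses only that-complement boundaries, which are transparent.
So B is grammatical.

B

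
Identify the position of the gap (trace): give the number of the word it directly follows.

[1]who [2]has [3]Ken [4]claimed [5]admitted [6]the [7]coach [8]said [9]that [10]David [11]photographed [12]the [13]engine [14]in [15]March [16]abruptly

4

The displaced element is "who" (word 1).
It is linked across 1 clause boundary (Ø).
It functions as the subject of "admitted", so the gap sits immediately after word 4 ("claimed").
Base order: Ken has claimed that who admitted the coach said that David photographed the engine in March abruptly.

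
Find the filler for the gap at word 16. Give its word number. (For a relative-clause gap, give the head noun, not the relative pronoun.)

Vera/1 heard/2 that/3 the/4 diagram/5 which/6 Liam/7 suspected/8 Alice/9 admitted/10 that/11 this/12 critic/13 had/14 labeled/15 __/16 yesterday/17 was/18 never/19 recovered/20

5

The gap at 16 is the object of "labeled", inside a relative clause.
The relative pronoun is "which" (word 6); it is bound by the head noun immediately before it.
Its filler is the head noun "diagram", at word 5.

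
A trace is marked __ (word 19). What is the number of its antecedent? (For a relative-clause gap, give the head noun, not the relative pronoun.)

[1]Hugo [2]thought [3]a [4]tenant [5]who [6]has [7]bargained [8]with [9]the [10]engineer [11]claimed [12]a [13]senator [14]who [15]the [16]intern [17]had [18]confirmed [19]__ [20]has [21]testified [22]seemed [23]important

The gap at 19 is the subject of "testified", inside a relative clause.
The relative pronoun is "who" (word 14); it is bound by the head noun immediately before it.
Its filler is the head noun "senator", at word 13.

13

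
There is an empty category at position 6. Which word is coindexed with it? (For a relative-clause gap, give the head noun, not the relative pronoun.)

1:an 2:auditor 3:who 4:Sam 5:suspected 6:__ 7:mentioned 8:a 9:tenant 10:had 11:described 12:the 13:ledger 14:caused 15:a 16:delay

The gap at 6 is the subject of "mentioned", inside a relative clause.
The relative pronoun is "who" (word 3); it is bound by the head noun immediately before it.
Its filler is the head noun "auditor", at word 2.

2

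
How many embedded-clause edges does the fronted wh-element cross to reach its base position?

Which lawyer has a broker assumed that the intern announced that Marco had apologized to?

2

"which lawyer" is extracted from the PP object of "apologized".
Boundaries crossed, outermost first: [that], [that] — 2 in total.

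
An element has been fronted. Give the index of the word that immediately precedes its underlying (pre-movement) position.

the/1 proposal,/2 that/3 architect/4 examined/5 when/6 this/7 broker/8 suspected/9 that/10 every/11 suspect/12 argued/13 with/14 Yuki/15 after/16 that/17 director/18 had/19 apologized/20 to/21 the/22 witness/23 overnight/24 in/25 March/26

5

The displaced element is "the proposal" (word 2).
It functions as the direct object of "examined", so the gap sits immediately after word 5 ("examined").
Base order: That architect examined the proposal when this broker suspected that every suspect argued with Yuki after that director had apologized to the witness overnight in March.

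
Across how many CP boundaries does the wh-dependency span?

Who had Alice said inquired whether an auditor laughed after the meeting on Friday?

1

"who" is extracted from the subject of "inquired".
Boundaries crossed, outermost first: [Ø] — 1 in total.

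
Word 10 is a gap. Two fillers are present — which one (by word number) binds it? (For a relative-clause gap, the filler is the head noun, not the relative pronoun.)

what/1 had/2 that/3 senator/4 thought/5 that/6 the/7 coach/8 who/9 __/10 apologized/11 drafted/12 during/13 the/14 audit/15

8

The marked gap is inside the relative clause, the subject of "apologized".
Its filler is the head noun "coach" (via "who"), at word 8.
(The other dependency links word 1 to a gap after word 12.)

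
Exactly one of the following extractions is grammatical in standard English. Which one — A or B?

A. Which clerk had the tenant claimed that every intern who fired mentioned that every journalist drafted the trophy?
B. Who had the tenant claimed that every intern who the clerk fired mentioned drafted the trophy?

In A, the wh-phrase is extracted from inside a complex-NP island (relative clause) (introduced by "who"), which blocks movement.
In B, the extraction path crosses only that-complement boundaries, which are transparent.
So B is grammatical.

B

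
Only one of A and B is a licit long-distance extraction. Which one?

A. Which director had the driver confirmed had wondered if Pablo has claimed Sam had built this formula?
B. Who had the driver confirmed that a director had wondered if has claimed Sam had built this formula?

In B, the wh-phrase is extracted from inside a wh-island (introduced by "if"), which blocks movement.
In A, the extraction path crosses only that-complement boundaries, which are transparent.
So A is grammatical.

A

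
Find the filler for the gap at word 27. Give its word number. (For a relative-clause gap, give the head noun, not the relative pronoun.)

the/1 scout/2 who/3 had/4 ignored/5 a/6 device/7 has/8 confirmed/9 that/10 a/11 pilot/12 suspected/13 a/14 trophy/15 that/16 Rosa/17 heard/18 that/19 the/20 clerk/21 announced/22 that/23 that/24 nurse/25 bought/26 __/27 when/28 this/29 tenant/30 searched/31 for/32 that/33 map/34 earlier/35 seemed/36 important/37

The gap at 27 is the object of "bought", inside a relative clause.
The relative pronoun is "that" (word 16); it is bound by the head noun immediately before it.
Its filler is the head noun "trophy", at word 15.

15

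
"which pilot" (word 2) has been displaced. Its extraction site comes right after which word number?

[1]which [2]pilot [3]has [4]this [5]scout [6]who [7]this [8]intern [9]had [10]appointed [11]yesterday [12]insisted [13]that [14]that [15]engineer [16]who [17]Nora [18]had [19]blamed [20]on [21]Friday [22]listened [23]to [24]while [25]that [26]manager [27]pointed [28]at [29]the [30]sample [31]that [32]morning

The displaced element is "which pilot" (word 2).
It is linked across 1 clause boundary (that).
It functions as the object of the preposition "to" of "listened", so the gap sits immediately after word 23 ("to").
Base order: This scout who this intern had appointed yesterday has insisted that that engineer who Nora had blamed on Friday listened to which pilot while that manager pointed at the sample that morning.

23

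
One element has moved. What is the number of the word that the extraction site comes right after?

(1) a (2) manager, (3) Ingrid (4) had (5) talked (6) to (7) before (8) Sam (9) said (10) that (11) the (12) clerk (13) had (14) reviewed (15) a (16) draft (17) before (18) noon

The displaced element is "a manager" (word 2).
It functions as the object of the preposition "to" of "talked", so the gap sits immediately after word 6 ("to").
Base order: Ingrid had talked to a manager before Sam said that the clerk had reviewed a draft before noon.

6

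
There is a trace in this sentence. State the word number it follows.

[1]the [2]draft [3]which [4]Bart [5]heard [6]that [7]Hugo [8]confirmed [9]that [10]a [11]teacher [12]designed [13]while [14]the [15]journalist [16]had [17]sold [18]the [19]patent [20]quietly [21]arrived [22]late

12

The displaced element is "the draft" (word 2).
It is linked across 2 clause boundaries (that → that).
It functions as the direct object of "designed", so the gap sits immediately after word 12 ("designed").
Base order: Bart heard that Hugo confirmed that a teacher designed the draft while the journalist had sold the patent quietly.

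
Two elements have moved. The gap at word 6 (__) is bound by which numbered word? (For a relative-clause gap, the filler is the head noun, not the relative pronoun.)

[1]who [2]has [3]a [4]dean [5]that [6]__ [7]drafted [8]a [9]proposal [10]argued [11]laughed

4

The marked gap is inside the relative clause, the subject of "drafted".
Its filler is the head noun "dean" (via "that"), at word 4.
(The other dependency links word 1 to a gap after word 10.)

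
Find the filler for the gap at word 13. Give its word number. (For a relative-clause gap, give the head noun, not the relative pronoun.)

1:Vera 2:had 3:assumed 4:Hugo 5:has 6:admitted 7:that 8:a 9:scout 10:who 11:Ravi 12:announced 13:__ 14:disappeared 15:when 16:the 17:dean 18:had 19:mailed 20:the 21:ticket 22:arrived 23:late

9

The gap at 13 is the subject of "disappeared", inside a relative clause.
The relative pronoun is "who" (word 10); it is bound by the head noun immediately before it.
Its filler is the head noun "scout", at word 9.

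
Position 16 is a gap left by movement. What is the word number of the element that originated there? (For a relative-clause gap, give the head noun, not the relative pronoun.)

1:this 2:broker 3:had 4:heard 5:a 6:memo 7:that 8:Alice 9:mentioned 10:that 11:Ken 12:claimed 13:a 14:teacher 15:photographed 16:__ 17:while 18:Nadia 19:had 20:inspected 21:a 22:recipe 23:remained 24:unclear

The gap at 16 is the object of "photographed", inside a relative clause.
The relative pronoun is "that" (word 7); it is bound by the head noun immediately before it.
Its filler is the head noun "memo", at word 6.

6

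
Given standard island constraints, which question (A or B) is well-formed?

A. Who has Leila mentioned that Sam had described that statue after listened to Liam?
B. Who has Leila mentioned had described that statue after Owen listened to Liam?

In A, the wh-phrase is extracted from inside an adjunct island (introduced by "after"), which blocks movement.
In B, the extraction path crosses only that-complement boundaries, which are transparent.
So B is grammatical.

B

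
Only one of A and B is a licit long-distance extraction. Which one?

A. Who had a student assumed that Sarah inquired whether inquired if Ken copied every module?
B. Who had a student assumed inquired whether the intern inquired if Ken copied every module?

In A, the wh-phrase is extracted from inside a wh-island (introduced by "whether"), which blocks movement.
In B, the extraction path crosses only that-complement boundaries, which are transparent.
So B is grammatical.

B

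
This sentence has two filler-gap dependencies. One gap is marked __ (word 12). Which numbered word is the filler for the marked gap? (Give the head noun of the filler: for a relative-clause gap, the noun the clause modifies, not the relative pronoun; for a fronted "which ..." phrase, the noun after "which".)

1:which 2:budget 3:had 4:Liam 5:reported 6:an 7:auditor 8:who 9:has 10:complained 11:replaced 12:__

The marked gap is the direct object of "replaced".
Its filler is the fronted wh-phrase "which budget", at word 2.
(The other dependency links word 7 to a gap after word 8.)

2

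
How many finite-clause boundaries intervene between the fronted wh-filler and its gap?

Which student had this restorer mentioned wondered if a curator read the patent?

1

"which student" is extracted from the subject of "wondered".
Boundaries crossed, outermost first: [Ø] — 1 in total.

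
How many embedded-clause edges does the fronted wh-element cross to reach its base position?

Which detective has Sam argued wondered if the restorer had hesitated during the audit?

1

"which detective" is extracted from the subject of "wondered".
Boundaries crossed, outermost first: [Ø] — 1 in total.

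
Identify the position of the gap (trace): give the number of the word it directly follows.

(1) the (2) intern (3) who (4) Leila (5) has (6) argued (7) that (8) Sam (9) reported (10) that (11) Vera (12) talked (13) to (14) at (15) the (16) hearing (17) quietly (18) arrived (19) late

13

The displaced element is "the intern" (word 2).
It is linked across 2 clause boundaries (that → that).
It functions as the object of the preposition "to" of "talked", so the gap sits immediately after word 13 ("to").
Base order: Leila has argued that Sam reported that Vera talked to the intern at the hearing quietly.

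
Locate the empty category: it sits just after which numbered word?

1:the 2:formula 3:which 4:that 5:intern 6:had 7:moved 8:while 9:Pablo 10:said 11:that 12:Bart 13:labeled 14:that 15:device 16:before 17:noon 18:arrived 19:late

7

The displaced element is "the formula" (word 2).
It functions as the direct object of "moved", so the gap sits immediately after word 7 ("moved").
Base order: That intern had moved the formula while Pablo said that Bart labeled that device before noon.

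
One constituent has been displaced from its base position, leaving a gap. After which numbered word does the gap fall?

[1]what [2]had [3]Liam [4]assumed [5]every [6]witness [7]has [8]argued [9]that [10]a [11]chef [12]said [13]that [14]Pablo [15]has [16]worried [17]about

17

The displaced element is "what" (word 1).
It is linked across 3 clause boundaries (Ø → that → that).
It functions as the object of the preposition "about" of "worried", so the gap sits immediately after word 17 ("about").
Base order: Liam had assumed every witness has argued that a chef said that Pablo has worried about what.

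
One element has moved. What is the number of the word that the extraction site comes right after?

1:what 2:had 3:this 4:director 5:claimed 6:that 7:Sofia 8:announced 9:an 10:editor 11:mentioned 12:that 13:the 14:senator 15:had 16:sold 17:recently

16

The displaced element is "what" (word 1).
It is linked across 3 clause boundaries (that → Ø → that).
It functions as the direct object of "sold", so the gap sits immediately after word 16 ("sold").
Base order: This director had claimed that Sofia announced an editor mentioned that the senator had sold what recently.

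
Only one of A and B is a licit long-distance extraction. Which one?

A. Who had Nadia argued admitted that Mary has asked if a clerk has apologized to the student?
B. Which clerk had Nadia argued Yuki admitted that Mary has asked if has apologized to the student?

A

In B, the wh-phrase is extracted from inside a wh-island (introduced by "if"), which blocks movement.
In A, the extraction path crosses only that-complement boundaries, which are transparent.
So A is grammatical.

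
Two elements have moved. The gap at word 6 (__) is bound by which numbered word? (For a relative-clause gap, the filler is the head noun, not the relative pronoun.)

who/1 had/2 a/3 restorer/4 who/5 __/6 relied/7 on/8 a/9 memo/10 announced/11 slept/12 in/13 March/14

The marked gap is inside the relative clause, the subject of "relied".
Its filler is the head noun "restorer" (via "who"), at word 4.
(The other dependency links word 1 to a gap after word 11.)

4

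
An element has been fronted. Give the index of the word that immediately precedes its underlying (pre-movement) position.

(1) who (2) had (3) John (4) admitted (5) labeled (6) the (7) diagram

The displaced element is "who" (word 1).
It is linked across 1 clause boundary (Ø).
It functions as the subject of "labeled", so the gap sits immediately after word 4 ("admitted").
Base order: John had admitted that who labeled the diagram.

4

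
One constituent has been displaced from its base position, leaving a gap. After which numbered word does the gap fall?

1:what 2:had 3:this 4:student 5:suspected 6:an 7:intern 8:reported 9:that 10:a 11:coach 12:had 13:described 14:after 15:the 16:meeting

The displaced element is "what" (word 1).
It is linked across 2 clause boundaries (Ø → that).
It functions as the direct object of "described", so the gap sits immediately after word 13 ("described").
Base order: This student had suspected an intern reported that a coach had described what after the meeting.

13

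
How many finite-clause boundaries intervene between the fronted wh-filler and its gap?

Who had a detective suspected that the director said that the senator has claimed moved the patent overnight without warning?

3

"who" is extracted from the subject of "moved".
Boundaries crossed, outermost first: [that], [that], [Ø] — 3 in total.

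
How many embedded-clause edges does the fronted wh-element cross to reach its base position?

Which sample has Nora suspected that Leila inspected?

"which sample" is extracted from the object of "inspected".
Boundaries crossed, outermost first: [that] — 1 in total.

1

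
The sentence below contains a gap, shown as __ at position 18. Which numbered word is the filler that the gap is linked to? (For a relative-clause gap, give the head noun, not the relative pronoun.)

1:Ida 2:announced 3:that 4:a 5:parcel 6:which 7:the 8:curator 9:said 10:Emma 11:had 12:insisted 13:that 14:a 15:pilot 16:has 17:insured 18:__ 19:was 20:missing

5

The gap at 18 is the object of "insured", inside a relative clause.
The relative pronoun is "which" (word 6); it is bound by the head noun immediately before it.
Its filler is the head noun "parcel", at word 5.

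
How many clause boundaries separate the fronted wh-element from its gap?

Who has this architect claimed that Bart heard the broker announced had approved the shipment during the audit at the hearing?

3

"who" is extracted from the subject of "approved".
Boundaries crossed, outermost first: [that], [Ø], [Ø] — 3 in total.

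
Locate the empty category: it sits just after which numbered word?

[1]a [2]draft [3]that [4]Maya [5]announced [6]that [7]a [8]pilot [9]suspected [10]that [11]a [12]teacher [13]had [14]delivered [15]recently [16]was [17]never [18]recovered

The displaced element is "a draft" (word 2).
It is linked across 2 clause boundaries (that → that).
It functions as the direct object of "delivered", so the gap sits immediately after word 14 ("delivered").
Base order: Maya announced that a pilot suspected that a teacher had delivered a draft recently.

14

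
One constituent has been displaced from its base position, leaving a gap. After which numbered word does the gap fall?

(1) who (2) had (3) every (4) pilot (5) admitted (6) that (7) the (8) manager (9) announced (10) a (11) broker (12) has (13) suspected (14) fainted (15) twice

The displaced element is "who" (word 1).
It is linked across 3 clause boundaries (that → Ø → Ø).
It functions as the subject of "fainted", so the gap sits immediately after word 13 ("suspected").
Base order: Every pilot had admitted that the manager announced a broker has suspected who fainted twice.

13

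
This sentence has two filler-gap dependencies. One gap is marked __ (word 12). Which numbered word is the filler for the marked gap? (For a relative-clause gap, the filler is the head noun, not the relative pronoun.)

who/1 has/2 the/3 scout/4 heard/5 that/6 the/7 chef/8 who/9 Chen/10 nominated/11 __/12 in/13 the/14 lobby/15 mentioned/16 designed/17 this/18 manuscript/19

8

The marked gap is inside the relative clause, the direct object of "nominated".
Its filler is the head noun "chef" (via "who"), at word 8.
(The other dependency links word 1 to a gap after word 16.)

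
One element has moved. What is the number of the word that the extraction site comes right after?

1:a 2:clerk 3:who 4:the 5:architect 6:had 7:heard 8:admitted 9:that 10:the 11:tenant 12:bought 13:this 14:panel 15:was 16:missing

The displaced element is "a clerk" (word 2).
It is linked across 1 clause boundary (Ø).
It functions as the subject of "admitted", so the gap sits immediately after word 7 ("heard").
Base order: The architect had heard a clerk admitted that the tenant bought this panel.

7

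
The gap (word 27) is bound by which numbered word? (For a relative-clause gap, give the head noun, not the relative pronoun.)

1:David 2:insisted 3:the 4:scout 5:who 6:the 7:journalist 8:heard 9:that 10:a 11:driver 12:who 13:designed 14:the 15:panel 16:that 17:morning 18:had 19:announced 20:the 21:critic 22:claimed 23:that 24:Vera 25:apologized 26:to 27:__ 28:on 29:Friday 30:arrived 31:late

4

The gap at 27 is the prepositional object of "apologized", inside a relative clause.
The relative pronoun is "who" (word 5); it is bound by the head noun immediately before it.
Its filler is the head noun "scout", at word 4.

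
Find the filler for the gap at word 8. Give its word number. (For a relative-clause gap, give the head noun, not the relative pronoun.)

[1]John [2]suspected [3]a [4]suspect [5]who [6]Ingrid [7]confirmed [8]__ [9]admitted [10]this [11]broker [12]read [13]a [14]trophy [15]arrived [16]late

The gap at 8 is the subject of "admitted", inside a relative clause.
The relative pronoun is "who" (word 5); it is bound by the head noun immediately before it.
Its filler is the head noun "suspect", at word 4.

4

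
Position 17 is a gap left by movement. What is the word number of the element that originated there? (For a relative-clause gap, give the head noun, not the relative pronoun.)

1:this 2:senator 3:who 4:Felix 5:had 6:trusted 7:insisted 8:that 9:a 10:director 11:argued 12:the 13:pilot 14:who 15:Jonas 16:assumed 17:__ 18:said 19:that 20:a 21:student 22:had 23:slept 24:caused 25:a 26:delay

The gap at 17 is the subject of "said", inside a relative clause.
The relative pronoun is "who" (word 14); it is bound by the head noun immediately before it.
Its filler is the head noun "pilot", at word 13.

13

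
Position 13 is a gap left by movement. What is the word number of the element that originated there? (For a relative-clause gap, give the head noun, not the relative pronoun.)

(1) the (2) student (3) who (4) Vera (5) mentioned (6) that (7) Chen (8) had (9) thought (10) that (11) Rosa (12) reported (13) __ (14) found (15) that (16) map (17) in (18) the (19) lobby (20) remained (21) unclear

The gap at 13 is the subject of "found", inside a relative clause.
The relative pronoun is "who" (word 3); it is bound by the head noun immediately before it.
Its filler is the head noun "student", at word 2.

2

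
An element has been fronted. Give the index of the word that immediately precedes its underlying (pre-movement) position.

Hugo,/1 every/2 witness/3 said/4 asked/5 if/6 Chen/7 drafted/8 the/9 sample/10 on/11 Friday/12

The displaced element is "Hugo" (word 1).
It is linked across 1 clause boundary (Ø).
It functions as the subject of "asked", so the gap sits immediately after word 4 ("said").
Base order: Every witness said that Hugo asked if Chen drafted the sample on Friday.

4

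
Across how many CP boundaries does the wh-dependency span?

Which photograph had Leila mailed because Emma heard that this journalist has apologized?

"which photograph" originates inside the matrix clause — no clause boundary is crossed.

0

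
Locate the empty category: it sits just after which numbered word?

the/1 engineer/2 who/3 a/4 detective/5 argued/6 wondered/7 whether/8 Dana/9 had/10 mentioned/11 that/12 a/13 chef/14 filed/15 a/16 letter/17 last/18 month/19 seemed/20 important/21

The displaced element is "the engineer" (word 2).
It is linked across 1 clause boundary (Ø).
It functions as the subject of "wondered", so the gap sits immediately after word 6 ("argued").
Base order: A detective argued that the engineer wondered whether Dana had mentioned that a chef filed a letter last month.

6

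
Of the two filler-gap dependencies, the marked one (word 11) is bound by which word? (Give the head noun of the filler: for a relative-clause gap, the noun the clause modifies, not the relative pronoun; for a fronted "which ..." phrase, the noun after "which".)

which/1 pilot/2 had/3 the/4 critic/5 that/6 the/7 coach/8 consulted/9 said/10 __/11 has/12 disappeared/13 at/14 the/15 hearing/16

The marked gap is the subject of "disappeared".
Its filler is the fronted wh-phrase "which pilot", at word 2.
(The other dependency links word 5 to a gap after word 9.)

2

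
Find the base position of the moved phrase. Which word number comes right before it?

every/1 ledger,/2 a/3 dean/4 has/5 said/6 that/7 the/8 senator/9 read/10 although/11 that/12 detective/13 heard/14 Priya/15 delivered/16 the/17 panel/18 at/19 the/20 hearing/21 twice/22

10

The displaced element is "every ledger" (word 2).
It is linked across 1 clause boundary (that).
It functions as the direct object of "read", so the gap sits immediately after word 10 ("read").
Base order: A dean has said that the senator read every ledger although that detective heard Priya delivered the panel at the hearing twice.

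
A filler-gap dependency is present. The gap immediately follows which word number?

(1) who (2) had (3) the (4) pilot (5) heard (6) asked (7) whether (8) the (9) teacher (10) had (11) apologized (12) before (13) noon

5

The displaced element is "who" (word 1).
It is linked across 1 clause boundary (Ø).
It functions as the subject of "asked", so the gap sits immediately after word 5 ("heard").
Base order: The pilot had heard that who asked whether the teacher had apologized before noon.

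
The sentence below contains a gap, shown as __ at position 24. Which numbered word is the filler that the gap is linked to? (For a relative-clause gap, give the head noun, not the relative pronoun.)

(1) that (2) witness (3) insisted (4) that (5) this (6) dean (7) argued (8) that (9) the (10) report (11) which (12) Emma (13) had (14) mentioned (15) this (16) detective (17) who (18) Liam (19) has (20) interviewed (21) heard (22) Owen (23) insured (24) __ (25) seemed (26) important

10

The gap at 24 is the object of "insured", inside a relative clause.
The relative pronoun is "which" (word 11); it is bound by the head noun immediately before it.
Its filler is the head noun "report", at word 10.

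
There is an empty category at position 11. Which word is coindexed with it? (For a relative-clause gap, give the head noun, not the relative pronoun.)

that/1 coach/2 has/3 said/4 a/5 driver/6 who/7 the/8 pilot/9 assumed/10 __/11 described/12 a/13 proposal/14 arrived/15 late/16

The gap at 11 is the subject of "described", inside a relative clause.
The relative pronoun is "who" (word 7); it is bound by the head noun immediately before it.
Its filler is the head noun "driver", at word 6.

6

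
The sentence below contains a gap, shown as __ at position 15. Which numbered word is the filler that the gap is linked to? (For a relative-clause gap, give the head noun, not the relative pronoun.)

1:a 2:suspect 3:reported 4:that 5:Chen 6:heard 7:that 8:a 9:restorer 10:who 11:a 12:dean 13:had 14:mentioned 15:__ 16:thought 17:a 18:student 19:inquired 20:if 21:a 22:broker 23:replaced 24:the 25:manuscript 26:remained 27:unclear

9

The gap at 15 is the subject of "thought", inside a relative clause.
The relative pronoun is "who" (word 10); it is bound by the head noun immediately before it.
Its filler is the head noun "restorer", at word 9.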